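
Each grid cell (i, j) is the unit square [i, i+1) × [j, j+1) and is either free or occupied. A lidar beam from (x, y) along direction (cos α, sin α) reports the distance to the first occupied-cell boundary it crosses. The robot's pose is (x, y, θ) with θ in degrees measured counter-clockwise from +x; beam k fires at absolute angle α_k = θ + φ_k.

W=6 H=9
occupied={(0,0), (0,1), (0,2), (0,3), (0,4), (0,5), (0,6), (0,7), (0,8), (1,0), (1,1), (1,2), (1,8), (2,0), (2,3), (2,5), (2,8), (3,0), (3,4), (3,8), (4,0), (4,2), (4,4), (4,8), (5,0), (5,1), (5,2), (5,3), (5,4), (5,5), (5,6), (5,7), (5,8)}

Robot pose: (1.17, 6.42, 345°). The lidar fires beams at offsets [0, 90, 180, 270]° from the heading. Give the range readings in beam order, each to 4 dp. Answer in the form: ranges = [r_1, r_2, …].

ranges = [1.6228, 1.6357, 0.1760, 0.6568]

beam 1: φ=0°, α=345°
  direction (0.9659, -0.2588); cell (1,6); t to first gridline: x 0.8593, y 1.6228 (then +1.0353 / +3.8637)
    (2,6) via x @ 0.8593
    (2,5) via y @ 1.6228  # hit
  → r_1 = 1.6228
beam 2: φ=90°, α=75°
  direction (0.2588, 0.9659); cell (1,6); t to first gridline: x 3.2069, y 0.6005 (then +3.8637 / +1.0353)
    (1,7) via y @ 0.6005
    (1,8) via y @ 1.6357  # hit
  → r_2 = 1.6357
beam 3: φ=180°, α=165°
  direction (-0.9659, 0.2588); cell (1,6); t to first gridline: x 0.1760, y 2.2409 (then +1.0353 / +3.8637)
    (0,6) via x @ 0.1760  # hit
  → r_3 = 0.1760
beam 4: φ=270°, α=255°
  direction (-0.2588, -0.9659); cell (1,6); t to first gridline: x 0.6568, y 0.4348 (then +3.8637 / +1.0353)
    (1,5) via y @ 0.4348
    (0,5) via x @ 0.6568  # hit
  → r_4 = 0.6568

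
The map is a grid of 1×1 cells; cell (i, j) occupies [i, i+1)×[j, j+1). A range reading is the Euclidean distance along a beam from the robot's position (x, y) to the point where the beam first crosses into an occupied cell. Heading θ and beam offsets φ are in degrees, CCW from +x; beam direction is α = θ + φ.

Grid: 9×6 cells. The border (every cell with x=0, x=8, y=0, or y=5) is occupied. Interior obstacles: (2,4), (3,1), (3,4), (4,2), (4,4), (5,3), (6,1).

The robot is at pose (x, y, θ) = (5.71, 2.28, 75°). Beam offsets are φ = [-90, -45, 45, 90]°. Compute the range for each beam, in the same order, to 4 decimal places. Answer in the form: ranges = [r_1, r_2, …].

beam 1: φ=-90°, α=345°
  dir = (cos 345°, sin 345°) = (0.9659, -0.2588); from cell (5,2)
  next x-line at t=0.3002, next y-line at t=1.0818; Δt_x=1.0353, Δt_y=3.8637
    x: enter (6,2) at t=0.3002
    y: enter (6,1) at t=1.0818 ← occupied
  → r_1 = 1.0818
beam 2: φ=-45°, α=30°
  dir = (cos 30°, sin 30°) = (0.8660, 0.5000); from cell (5,2)
  next x-line at t=0.3349, next y-line at t=1.4400; Δt_x=1.1547, Δt_y=2.0000
    x: enter (6,2) at t=0.3349
    y: enter (6,3) at t=1.4400
    x: enter (7,3) at t=1.4896
    x: enter (8,3) at t=2.6443 ← occupied
  → r_2 = 2.6443
beam 3: φ=45°, α=120°
  dir = (cos 120°, sin 120°) = (-0.5000, 0.8660); from cell (5,2)
  next x-line at t=1.4200, next y-line at t=0.8314; Δt_x=2.0000, Δt_y=1.1547
    y: enter (5,3) at t=0.8314 ← occupied
  → r_3 = 0.8314
beam 4: φ=90°, α=165°
  dir = (cos 165°, sin 165°) = (-0.9659, 0.2588); from cell (5,2)
  next x-line at t=0.7350, next y-line at t=2.7819; Δt_x=1.0353, Δt_y=3.8637
    x: enter (4,2) at t=0.7350 ← occupied
  → r_4 = 0.7350

ranges = [1.0818, 2.6443, 0.8314, 0.7350]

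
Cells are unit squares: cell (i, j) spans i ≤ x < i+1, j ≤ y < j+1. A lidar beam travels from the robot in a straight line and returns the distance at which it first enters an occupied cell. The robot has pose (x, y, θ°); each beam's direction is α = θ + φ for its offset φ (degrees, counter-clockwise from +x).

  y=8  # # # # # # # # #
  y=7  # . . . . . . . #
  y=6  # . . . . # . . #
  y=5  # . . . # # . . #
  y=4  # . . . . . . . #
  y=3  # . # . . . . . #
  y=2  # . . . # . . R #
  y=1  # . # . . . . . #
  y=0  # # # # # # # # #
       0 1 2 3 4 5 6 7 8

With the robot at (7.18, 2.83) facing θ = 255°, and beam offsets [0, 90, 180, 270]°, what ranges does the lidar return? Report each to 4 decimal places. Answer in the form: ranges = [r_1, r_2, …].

beam 1: φ=0°, α=255°
  direction (-0.2588, -0.9659); cell (7,2); t to first gridline: x 0.6955, y 0.8593 (then +3.8637 / +1.0353)
    (6,2) via x @ 0.6955
    (6,1) via y @ 0.8593
    (6,0) via y @ 1.8946  # hit
  → r_1 = 1.8946
beam 2: φ=90°, α=345°
  direction (0.9659, -0.2588); cell (7,2); t to first gridline: x 0.8489, y 3.2069 (then +1.0353 / +3.8637)
    (8,2) via x @ 0.8489  # hit
  → r_2 = 0.8489
beam 3: φ=180°, α=75°
  direction (0.2588, 0.9659); cell (7,2); t to first gridline: x 3.1682, y 0.1760 (then +3.8637 / +1.0353)
    (7,3) via y @ 0.1760
    (7,4) via y @ 1.2113
    (7,5) via y @ 2.2465
    (8,5) via x @ 3.1682  # hit
  → r_3 = 3.1682
beam 4: φ=270°, α=165°
  direction (-0.9659, 0.2588); cell (7,2); t to first gridline: x 0.1863, y 0.6568 (then +1.0353 / +3.8637)
    (6,2) via x @ 0.1863
    (6,3) via y @ 0.6568
    (5,3) via x @ 1.2216
    (4,3) via x @ 2.2569
    (3,3) via x @ 3.2922
    (2,3) via x @ 4.3275  # hit
  → r_4 = 4.3275

ranges = [1.8946, 0.8489, 3.1682, 4.3275]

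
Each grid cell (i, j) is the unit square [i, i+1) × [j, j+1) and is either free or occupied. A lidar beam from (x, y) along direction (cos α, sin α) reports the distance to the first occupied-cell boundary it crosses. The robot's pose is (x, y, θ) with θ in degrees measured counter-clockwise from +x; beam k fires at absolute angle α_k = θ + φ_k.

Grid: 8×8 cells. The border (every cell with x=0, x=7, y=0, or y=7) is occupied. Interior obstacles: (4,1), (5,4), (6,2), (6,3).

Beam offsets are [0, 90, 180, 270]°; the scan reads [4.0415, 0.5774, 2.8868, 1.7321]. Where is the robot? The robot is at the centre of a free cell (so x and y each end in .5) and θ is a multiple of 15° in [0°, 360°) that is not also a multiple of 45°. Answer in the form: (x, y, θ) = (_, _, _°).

Candidates: 32 free-cell centres × 16 headings = 512 poses. Raycast each; keep the one whose scan matches to 4 dp.
  (1.5, 4.5, 285°): beam 1 = 3.6235 ≠ 4.0415 ✗
  (1.5, 6.5, 150°): beam 1 = 0.5774 ≠ 4.0415 ✗
  (4.5, 5.5, 105°): beam 1 = 1.5529 ≠ 4.0415 ✗
  (5.5, 1.5, 30°): beam 1 = 1.0000 ≠ 4.0415 ✗
  …
  (4.5, 2.5, 150°): r_1=4.0415, r_2=0.5774, r_3=2.8868, r_4=1.7321 — all match ✓
Unique over the lattice → pose = (4.5, 2.5, 150°).

(x, y, θ) = (4.5, 2.5, 150°)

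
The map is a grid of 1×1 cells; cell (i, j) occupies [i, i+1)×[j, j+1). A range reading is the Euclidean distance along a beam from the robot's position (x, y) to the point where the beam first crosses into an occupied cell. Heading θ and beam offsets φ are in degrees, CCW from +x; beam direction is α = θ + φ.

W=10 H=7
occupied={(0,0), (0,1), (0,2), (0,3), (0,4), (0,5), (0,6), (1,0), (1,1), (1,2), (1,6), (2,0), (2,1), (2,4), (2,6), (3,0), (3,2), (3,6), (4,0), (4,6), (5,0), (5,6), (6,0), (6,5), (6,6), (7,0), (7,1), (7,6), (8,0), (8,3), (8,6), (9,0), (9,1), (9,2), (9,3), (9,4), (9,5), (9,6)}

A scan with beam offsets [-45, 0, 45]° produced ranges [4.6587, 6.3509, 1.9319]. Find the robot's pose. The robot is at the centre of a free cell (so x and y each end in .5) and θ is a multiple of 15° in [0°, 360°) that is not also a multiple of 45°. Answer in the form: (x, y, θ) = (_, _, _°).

Enumerate (i+0.5, j+0.5, θ) over the 32 free cells and 16 admissible headings. For each, cast all 3 beams and compare to the given ranges.
  (6.5, 3.5, 60°): beam 1 = 1.5529 ≠ 4.6587 ✗
  (6.5, 3.5, 195°): beam 1 = 5.0000 ≠ 4.6587 ✗
  (2.5, 3.5, 30°): beam 1 = 6.7293 ≠ 4.6587 ✗
  (8.5, 5.5, 285°): beam 1 = 5.1962 ≠ 4.6587 ✗
  …
  (3.5, 5.5, 330°): r_1=4.6587, r_2=6.3509, r_3=1.9319 — all match ✓
Unique over the lattice → pose = (3.5, 5.5, 330°).

(x, y, θ) = (3.5, 5.5, 330°)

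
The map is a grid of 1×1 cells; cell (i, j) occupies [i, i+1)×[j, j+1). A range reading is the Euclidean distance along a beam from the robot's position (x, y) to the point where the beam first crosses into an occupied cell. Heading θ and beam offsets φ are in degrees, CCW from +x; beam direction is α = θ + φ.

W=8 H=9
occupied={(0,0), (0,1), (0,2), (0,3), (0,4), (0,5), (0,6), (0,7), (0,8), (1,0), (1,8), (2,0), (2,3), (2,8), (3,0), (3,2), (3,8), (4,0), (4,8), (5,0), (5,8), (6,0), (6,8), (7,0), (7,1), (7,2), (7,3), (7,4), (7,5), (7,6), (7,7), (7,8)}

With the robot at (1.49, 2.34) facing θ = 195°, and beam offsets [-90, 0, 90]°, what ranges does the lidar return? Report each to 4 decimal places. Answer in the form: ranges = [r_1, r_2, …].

ranges = [1.8932, 0.5073, 1.3873]

beam 1: φ=-90°, α=105°
  dir = (cos 105°, sin 105°) = (-0.2588, 0.9659); from cell (1,2)
  next x-line at t=1.8932, next y-line at t=0.6833; Δt_x=3.8637, Δt_y=1.0353
    y: enter (1,3) at t=0.6833
    y: enter (1,4) at t=1.7186
    x: enter (0,4) at t=1.8932 ← occupied
  → r_1 = 1.8932
beam 2: φ=0°, α=195°
  dir = (cos 195°, sin 195°) = (-0.9659, -0.2588); from cell (1,2)
  next x-line at t=0.5073, next y-line at t=1.3137; Δt_x=1.0353, Δt_y=3.8637
    x: enter (0,2) at t=0.5073 ← occupied
  → r_2 = 0.5073
beam 3: φ=90°, α=285°
  dir = (cos 285°, sin 285°) = (0.2588, -0.9659); from cell (1,2)
  next x-line at t=1.9705, next y-line at t=0.3520; Δt_x=3.8637, Δt_y=1.0353
    y: enter (1,1) at t=0.3520
    y: enter (1,0) at t=1.3873 ← occupied
  → r_3 = 1.3873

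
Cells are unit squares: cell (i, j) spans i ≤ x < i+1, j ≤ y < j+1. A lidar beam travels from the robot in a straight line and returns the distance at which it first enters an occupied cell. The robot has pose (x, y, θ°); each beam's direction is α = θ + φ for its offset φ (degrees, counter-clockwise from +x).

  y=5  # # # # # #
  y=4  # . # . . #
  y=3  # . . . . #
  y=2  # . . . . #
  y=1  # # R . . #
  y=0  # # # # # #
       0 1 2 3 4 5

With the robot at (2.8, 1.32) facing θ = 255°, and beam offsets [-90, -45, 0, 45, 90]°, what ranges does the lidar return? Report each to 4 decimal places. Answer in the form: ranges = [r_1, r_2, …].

ranges = [0.8282, 0.6400, 0.3313, 0.3695, 1.2364]

beam 1: φ=-90°, α=165°
  direction (-0.9659, 0.2588); cell (2,1); t to first gridline: x 0.8282, y 2.6273 (then +1.0353 / +3.8637)
    (1,1) via x @ 0.8282  # hit
  → r_1 = 0.8282
beam 2: φ=-45°, α=210°
  direction (-0.8660, -0.5000); cell (2,1); t to first gridline: x 0.9238, y 0.6400 (then +1.1547 / +2.0000)
    (2,0) via y @ 0.6400  # hit
  → r_2 = 0.6400
beam 3: φ=0°, α=255°
  direction (-0.2588, -0.9659); cell (2,1); t to first gridline: x 3.0910, y 0.3313 (then +3.8637 / +1.0353)
    (2,0) via y @ 0.3313  # hit
  → r_3 = 0.3313
beam 4: φ=45°, α=300°
  direction (0.5000, -0.8660); cell (2,1); t to first gridline: x 0.4000, y 0.3695 (then +2.0000 / +1.1547)
    (2,0) via y @ 0.3695  # hit
  → r_4 = 0.3695
beam 5: φ=90°, α=345°
  direction (0.9659, -0.2588); cell (2,1); t to first gridline: x 0.2071, y 1.2364 (then +1.0353 / +3.8637)
    (3,1) via x @ 0.2071
    (3,0) via y @ 1.2364  # hit
  → r_5 = 1.2364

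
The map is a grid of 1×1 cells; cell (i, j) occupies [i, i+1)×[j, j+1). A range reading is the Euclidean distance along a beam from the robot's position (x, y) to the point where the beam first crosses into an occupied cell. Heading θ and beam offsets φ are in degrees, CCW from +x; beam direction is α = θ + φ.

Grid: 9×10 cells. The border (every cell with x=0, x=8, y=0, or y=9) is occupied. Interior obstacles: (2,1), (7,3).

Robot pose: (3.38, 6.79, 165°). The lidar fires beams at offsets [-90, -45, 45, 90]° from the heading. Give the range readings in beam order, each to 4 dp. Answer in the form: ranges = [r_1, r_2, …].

ranges = [2.2880, 2.5519, 2.7482, 4.9590]

beam 1: φ=-90°, α=75°
  direction (0.2588, 0.9659); cell (3,6); t to first gridline: x 2.3955, y 0.2174 (then +3.8637 / +1.0353)
    (3,7) via y @ 0.2174
    (3,8) via y @ 1.2527
    (3,9) via y @ 2.2880  # hit
  → r_1 = 2.2880
beam 2: φ=-45°, α=120°
  direction (-0.5000, 0.8660); cell (3,6); t to first gridline: x 0.7600, y 0.2425 (then +2.0000 / +1.1547)
    (3,7) via y @ 0.2425
    (2,7) via x @ 0.7600
    (2,8) via y @ 1.3972
    (2,9) via y @ 2.5519  # hit
  → r_2 = 2.5519
beam 3: φ=45°, α=210°
  direction (-0.8660, -0.5000); cell (3,6); t to first gridline: x 0.4388, y 1.5800 (then +1.1547 / +2.0000)
    (2,6) via x @ 0.4388
    (2,5) via y @ 1.5800
    (1,5) via x @ 1.5935
    (0,5) via x @ 2.7482  # hit
  → r_3 = 2.7482
beam 4: φ=90°, α=255°
  direction (-0.2588, -0.9659); cell (3,6); t to first gridline: x 1.4682, y 0.8179 (then +3.8637 / +1.0353)
    (3,5) via y @ 0.8179
    (2,5) via x @ 1.4682
    (2,4) via y @ 1.8531
    (2,3) via y @ 2.8884
    (2,2) via y @ 3.9237
    (2,1) via y @ 4.9590  # hit
  → r_4 = 4.9590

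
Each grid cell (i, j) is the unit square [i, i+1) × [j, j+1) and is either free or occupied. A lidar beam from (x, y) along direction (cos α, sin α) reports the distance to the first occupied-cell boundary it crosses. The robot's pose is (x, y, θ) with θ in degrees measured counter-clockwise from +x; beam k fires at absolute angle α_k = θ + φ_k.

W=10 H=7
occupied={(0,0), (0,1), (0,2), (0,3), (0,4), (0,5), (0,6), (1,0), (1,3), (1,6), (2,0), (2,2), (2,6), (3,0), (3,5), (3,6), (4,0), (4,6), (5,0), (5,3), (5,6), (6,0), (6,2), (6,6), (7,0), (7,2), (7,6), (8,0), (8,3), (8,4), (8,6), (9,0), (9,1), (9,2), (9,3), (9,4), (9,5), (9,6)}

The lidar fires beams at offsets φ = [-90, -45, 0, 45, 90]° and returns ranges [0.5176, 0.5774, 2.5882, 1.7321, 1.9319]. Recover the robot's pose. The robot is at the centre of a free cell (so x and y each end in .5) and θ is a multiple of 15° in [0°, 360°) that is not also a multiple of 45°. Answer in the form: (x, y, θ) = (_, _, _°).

The pose lattice has 32·16 = 512 candidates. Test each by forward raycasting.
  (6.5, 5.5, 330°): beam 1 = 1.7321 ≠ 0.5176 ✗
  (4.5, 4.5, 15°): beam 1 = 3.6235 ≠ 0.5176 ✗
  (1.5, 2.5, 345°): beam 1 = 1.5529 ≠ 0.5176 ✗
  (3.5, 4.5, 60°): beam 1 = 1.7321 ≠ 0.5176 ✗
  …
  (3.5, 4.5, 165°): r_1=0.5176, r_2=0.5774, r_3=2.5882, r_4=1.7321, r_5=1.9319 — all match ✓
Unique over the lattice → pose = (3.5, 4.5, 165°).

(x, y, θ) = (3.5, 4.5, 165°)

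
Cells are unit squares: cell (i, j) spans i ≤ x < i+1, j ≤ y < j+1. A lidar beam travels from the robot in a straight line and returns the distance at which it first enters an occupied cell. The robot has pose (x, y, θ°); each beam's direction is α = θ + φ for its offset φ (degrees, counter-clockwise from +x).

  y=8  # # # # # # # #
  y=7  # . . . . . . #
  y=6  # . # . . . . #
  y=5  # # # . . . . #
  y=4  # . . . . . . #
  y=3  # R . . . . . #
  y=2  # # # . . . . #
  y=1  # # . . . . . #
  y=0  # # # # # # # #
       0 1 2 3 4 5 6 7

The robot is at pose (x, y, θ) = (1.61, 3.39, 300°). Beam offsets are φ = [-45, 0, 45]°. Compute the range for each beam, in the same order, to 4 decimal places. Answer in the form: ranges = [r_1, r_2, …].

ranges = [0.4038, 0.4503, 5.5801]

beam 1: φ=-45°, α=255°
  direction (-0.2588, -0.9659); cell (1,3); t to first gridline: x 2.3569, y 0.4038 (then +3.8637 / +1.0353)
    (1,2) via y @ 0.4038  # hit
  → r_1 = 0.4038
beam 2: φ=0°, α=300°
  direction (0.5000, -0.8660); cell (1,3); t to first gridline: x 0.7800, y 0.4503 (then +2.0000 / +1.1547)
    (1,2) via y @ 0.4503  # hit
  → r_2 = 0.4503
beam 3: φ=45°, α=345°
  direction (0.9659, -0.2588); cell (1,3); t to first gridline: x 0.4038, y 1.5068 (then +1.0353 / +3.8637)
    (2,3) via x @ 0.4038
    (3,3) via x @ 1.4390
    (3,2) via y @ 1.5068
    (4,2) via x @ 2.4743
    (5,2) via x @ 3.5096
    (6,2) via x @ 4.5449
    (6,1) via y @ 5.3705
    (7,1) via x @ 5.5801  # hit
  → r_3 = 5.5801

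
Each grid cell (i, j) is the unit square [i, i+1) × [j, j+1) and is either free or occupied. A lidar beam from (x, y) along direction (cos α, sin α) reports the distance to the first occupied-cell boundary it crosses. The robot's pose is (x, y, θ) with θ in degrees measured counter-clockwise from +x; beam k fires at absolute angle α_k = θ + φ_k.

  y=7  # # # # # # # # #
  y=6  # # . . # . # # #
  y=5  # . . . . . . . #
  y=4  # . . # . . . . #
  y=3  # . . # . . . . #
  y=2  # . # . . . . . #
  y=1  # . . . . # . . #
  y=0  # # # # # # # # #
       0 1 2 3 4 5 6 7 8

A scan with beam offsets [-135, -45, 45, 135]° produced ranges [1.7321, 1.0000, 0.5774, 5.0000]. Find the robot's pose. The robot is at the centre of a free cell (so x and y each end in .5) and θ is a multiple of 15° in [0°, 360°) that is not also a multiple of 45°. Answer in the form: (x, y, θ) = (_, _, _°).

(x, y, θ) = (7.5, 2.5, 345°)

Candidates: 34 free-cell centres × 16 headings = 544 poses. Raycast each; keep the one whose scan matches to 4 dp.
  (2.5, 5.5, 15°): beam 1 = 3.0000 ≠ 1.7321 ✗
  (7.5, 1.5, 300°): beam 1 = 1.5529 ≠ 1.7321 ✗
  (1.5, 1.5, 30°): beam 1 = 0.5176 ≠ 1.7321 ✗
  (3.5, 2.5, 330°): beam 1 = 0.5176 ≠ 1.7321 ✗
  …
  (7.5, 2.5, 345°): r_1=1.7321, r_2=1.0000, r_3=0.5774, r_4=5.0000 — all match ✓
No second candidate reproduces the full scan.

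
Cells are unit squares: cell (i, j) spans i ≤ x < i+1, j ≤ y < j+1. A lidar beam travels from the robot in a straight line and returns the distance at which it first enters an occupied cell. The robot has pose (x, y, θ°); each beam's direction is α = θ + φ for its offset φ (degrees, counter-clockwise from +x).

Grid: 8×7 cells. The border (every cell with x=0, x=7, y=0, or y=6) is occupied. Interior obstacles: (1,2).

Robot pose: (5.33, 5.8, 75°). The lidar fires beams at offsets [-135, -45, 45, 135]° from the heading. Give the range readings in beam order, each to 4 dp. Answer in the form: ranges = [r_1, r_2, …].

ranges = [3.3400, 0.4000, 0.2309, 4.9999]

beam 1: φ=-135°, α=300°
  d=(0.5000,-0.8660)  start (5,5)  tX=1.3400 tY=0.9238  stride 1/|dx|=2.0000 1/|dy|=1.1547
    cross y-line → (5,4), t=0.9238
    cross x-line → (6,4), t=1.3400
    cross y-line → (6,3), t=2.0785
    cross y-line → (6,2), t=3.2332
    cross x-line → (7,2), t=3.3400 (wall)
  → r_1 = 3.3400
beam 2: φ=-45°, α=30°
  d=(0.8660,0.5000)  start (5,5)  tX=0.7736 tY=0.4000  stride 1/|dx|=1.1547 1/|dy|=2.0000
    cross y-line → (5,6), t=0.4000 (wall)
  → r_2 = 0.4000
beam 3: φ=45°, α=120°
  d=(-0.5000,0.8660)  start (5,5)  tX=0.6600 tY=0.2309  stride 1/|dx|=2.0000 1/|dy|=1.1547
    cross y-line → (5,6), t=0.2309 (wall)
  → r_3 = 0.2309
beam 4: φ=135°, α=210°
  d=(-0.8660,-0.5000)  start (5,5)  tX=0.3811 tY=1.6000  stride 1/|dx|=1.1547 1/|dy|=2.0000
    cross x-line → (4,5), t=0.3811
    cross x-line → (3,5), t=1.5358
    cross y-line → (3,4), t=1.6000
    cross x-line → (2,4), t=2.6905
    cross y-line → (2,3), t=3.6000
    cross x-line → (1,3), t=3.8452
    cross x-line → (0,3), t=4.9999 (wall)
  → r_4 = 4.9999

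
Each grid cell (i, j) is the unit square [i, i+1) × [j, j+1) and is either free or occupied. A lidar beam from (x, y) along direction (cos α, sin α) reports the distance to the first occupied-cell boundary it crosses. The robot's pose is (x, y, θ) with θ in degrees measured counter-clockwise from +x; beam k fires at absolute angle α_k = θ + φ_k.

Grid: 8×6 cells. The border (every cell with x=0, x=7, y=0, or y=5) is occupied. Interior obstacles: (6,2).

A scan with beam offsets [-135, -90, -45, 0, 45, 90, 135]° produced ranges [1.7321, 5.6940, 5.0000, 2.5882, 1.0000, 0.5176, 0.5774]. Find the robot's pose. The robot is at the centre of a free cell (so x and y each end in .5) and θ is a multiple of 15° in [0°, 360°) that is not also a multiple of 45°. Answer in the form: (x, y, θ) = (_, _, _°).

(x, y, θ) = (1.5, 2.5, 75°)

Enumerate (i+0.5, j+0.5, θ) over the 23 free cells and 16 admissible headings. For each, cast all 7 beams and compare to the given ranges.
  (5.5, 4.5, 60°): beam 1 = 1.9319 ≠ 1.7321 ✗
  (5.5, 4.5, 240°): beam 1 = 0.5176 ≠ 1.7321 ✗
  (4.5, 2.5, 120°): beam 1 = 1.5529 ≠ 1.7321 ✗
  (1.5, 3.5, 285°): beam 1 = 0.5774 ≠ 1.7321 ✗
  …
  (1.5, 2.5, 75°): r_1=1.7321, r_2=5.6940, r_3=5.0000, r_4=2.5882, r_5=1.0000, r_6=0.5176, r_7=0.5774 — all match ✓
Only this pose fits every beam.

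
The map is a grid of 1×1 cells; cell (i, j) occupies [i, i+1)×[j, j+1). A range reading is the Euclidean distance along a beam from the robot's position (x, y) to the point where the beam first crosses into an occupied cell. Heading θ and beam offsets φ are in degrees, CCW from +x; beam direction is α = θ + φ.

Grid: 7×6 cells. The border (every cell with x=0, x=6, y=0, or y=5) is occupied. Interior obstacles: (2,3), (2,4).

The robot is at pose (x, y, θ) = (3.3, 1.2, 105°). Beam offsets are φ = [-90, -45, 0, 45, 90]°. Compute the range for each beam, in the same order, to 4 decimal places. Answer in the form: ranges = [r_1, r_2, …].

ranges = [2.7952, 4.3879, 1.8635, 2.6558, 0.7727]

beam 1: φ=-90°, α=15°
  cosα=0.9659 sinα=0.2588 | (3,1) | tMaxX 0.7247 tMaxY 3.0910 | tΔX 1.0353 tΔY 3.8637
    t=0.7247 [x] (4,1)
    t=1.7600 [x] (5,1)
    t=2.7952 [x] (6,1) — stop
  → r_1 = 2.7952
beam 2: φ=-45°, α=60°
  cosα=0.5000 sinα=0.8660 | (3,1) | tMaxX 1.4000 tMaxY 0.9238 | tΔX 2.0000 tΔY 1.1547
    t=0.9238 [y] (3,2)
    t=1.4000 [x] (4,2)
    t=2.0785 [y] (4,3)
    t=3.2332 [y] (4,4)
    t=3.4000 [x] (5,4)
    t=4.3879 [y] (5,5) — stop
  → r_2 = 4.3879
beam 3: φ=0°, α=105°
  cosα=-0.2588 sinα=0.9659 | (3,1) | tMaxX 1.1591 tMaxY 0.8282 | tΔX 3.8637 tΔY 1.0353
    t=0.8282 [y] (3,2)
    t=1.1591 [x] (2,2)
    t=1.8635 [y] (2,3) — stop
  → r_3 = 1.8635
beam 4: φ=45°, α=150°
  cosα=-0.8660 sinα=0.5000 | (3,1) | tMaxX 0.3464 tMaxY 1.6000 | tΔX 1.1547 tΔY 2.0000
    t=0.3464 [x] (2,1)
    t=1.5011 [x] (1,1)
    t=1.6000 [y] (1,2)
    t=2.6558 [x] (0,2) — stop
  → r_4 = 2.6558
beam 5: φ=90°, α=195°
  cosα=-0.9659 sinα=-0.2588 | (3,1) | tMaxX 0.3106 tMaxY 0.7727 | tΔX 1.0353 tΔY 3.8637
    t=0.3106 [x] (2,1)
    t=0.7727 [y] (2,0) — stop
  → r_5 = 0.7727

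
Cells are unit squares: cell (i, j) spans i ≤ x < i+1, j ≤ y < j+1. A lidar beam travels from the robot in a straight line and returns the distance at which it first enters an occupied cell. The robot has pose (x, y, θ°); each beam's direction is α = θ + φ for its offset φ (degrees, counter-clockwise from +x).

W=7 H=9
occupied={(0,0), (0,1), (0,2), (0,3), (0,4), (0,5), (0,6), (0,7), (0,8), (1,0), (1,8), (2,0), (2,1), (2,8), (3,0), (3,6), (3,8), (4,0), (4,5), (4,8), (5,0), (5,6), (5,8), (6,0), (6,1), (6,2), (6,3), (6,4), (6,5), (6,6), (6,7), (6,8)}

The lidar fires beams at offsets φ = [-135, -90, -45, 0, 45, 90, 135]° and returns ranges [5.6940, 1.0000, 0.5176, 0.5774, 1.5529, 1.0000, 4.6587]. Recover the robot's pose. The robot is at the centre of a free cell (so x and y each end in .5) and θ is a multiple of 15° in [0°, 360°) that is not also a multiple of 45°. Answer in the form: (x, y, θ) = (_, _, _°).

The pose lattice has 31·16 = 496 candidates. Test each by forward raycasting.
  (1.5, 5.5, 15°): beam 1 = 1.0000 ≠ 5.6940 ✗
  (2.5, 4.5, 345°): beam 1 = 1.7321 ≠ 5.6940 ✗
  (4.5, 3.5, 255°): beam 1 = 2.8868 ≠ 5.6940 ✗
  (5.5, 1.5, 30°): beam 1 = 0.5176 ≠ 5.6940 ✗
  …
  (1.5, 2.5, 210°): r_1=5.6940, r_2=1.0000, r_3=0.5176, r_4=0.5774, r_5=1.5529, r_6=1.0000, r_7=4.6587 — all match ✓
Unique over the lattice → pose = (1.5, 2.5, 210°).

(x, y, θ) = (1.5, 2.5, 210°)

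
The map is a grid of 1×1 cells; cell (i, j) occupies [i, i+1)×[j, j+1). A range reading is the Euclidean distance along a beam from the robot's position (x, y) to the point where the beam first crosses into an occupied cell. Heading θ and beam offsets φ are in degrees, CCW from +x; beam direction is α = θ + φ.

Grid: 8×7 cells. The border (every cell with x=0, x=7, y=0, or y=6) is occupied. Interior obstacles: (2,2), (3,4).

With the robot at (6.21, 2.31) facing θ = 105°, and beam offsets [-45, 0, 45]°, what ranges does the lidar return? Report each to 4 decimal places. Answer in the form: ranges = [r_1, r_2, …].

beam 1: φ=-45°, α=60°
  d=(0.5000,0.8660)  start (6,2)  tX=1.5800 tY=0.7967  stride 1/|dx|=2.0000 1/|dy|=1.1547
    cross y-line → (6,3), t=0.7967
    cross x-line → (7,3), t=1.5800 (wall)
  → r_1 = 1.5800
beam 2: φ=0°, α=105°
  d=(-0.2588,0.9659)  start (6,2)  tX=0.8114 tY=0.7143  stride 1/|dx|=3.8637 1/|dy|=1.0353
    cross y-line → (6,3), t=0.7143
    cross x-line → (5,3), t=0.8114
    cross y-line → (5,4), t=1.7496
    cross y-line → (5,5), t=2.7849
    cross y-line → (5,6), t=3.8202 (wall)
  → r_2 = 3.8202
beam 3: φ=45°, α=150°
  d=(-0.8660,0.5000)  start (6,2)  tX=0.2425 tY=1.3800  stride 1/|dx|=1.1547 1/|dy|=2.0000
    cross x-line → (5,2), t=0.2425
    cross y-line → (5,3), t=1.3800
    cross x-line → (4,3), t=1.3972
    cross x-line → (3,3), t=2.5519
    cross y-line → (3,4), t=3.3800 (wall)
  → r_3 = 3.3800

ranges = [1.5800, 3.8202, 3.3800]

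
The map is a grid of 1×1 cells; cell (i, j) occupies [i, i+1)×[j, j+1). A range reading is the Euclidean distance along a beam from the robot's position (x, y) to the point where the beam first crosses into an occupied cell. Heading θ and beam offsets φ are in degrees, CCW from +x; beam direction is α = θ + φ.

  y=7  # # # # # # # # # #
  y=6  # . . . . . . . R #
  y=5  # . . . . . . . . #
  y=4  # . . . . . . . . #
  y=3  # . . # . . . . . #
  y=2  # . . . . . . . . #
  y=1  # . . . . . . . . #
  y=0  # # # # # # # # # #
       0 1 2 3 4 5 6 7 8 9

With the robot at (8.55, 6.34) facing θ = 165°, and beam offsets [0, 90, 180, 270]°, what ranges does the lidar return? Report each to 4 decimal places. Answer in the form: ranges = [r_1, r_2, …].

beam 1: φ=0°, α=165°
  d=(-0.9659,0.2588)  start (8,6)  tX=0.5694 tY=2.5500  stride 1/|dx|=1.0353 1/|dy|=3.8637
    cross x-line → (7,6), t=0.5694
    cross x-line → (6,6), t=1.6047
    cross y-line → (6,7), t=2.5500 (wall)
  → r_1 = 2.5500
beam 2: φ=90°, α=255°
  d=(-0.2588,-0.9659)  start (8,6)  tX=2.1250 tY=0.3520  stride 1/|dx|=3.8637 1/|dy|=1.0353
    cross y-line → (8,5), t=0.3520
    cross y-line → (8,4), t=1.3873
    cross x-line → (7,4), t=2.1250
    cross y-line → (7,3), t=2.4225
    cross y-line → (7,2), t=3.4578
    cross y-line → (7,1), t=4.4931
    cross y-line → (7,0), t=5.5284 (wall)
  → r_2 = 5.5284
beam 3: φ=180°, α=345°
  d=(0.9659,-0.2588)  start (8,6)  tX=0.4659 tY=1.3137  stride 1/|dx|=1.0353 1/|dy|=3.8637
    cross x-line → (9,6), t=0.4659 (wall)
  → r_3 = 0.4659
beam 4: φ=270°, α=75°
  d=(0.2588,0.9659)  start (8,6)  tX=1.7387 tY=0.6833  stride 1/|dx|=3.8637 1/|dy|=1.0353
    cross y-line → (8,7), t=0.6833 (wall)
  → r_4 = 0.6833

ranges = [2.5500, 5.5284, 0.4659, 0.6833]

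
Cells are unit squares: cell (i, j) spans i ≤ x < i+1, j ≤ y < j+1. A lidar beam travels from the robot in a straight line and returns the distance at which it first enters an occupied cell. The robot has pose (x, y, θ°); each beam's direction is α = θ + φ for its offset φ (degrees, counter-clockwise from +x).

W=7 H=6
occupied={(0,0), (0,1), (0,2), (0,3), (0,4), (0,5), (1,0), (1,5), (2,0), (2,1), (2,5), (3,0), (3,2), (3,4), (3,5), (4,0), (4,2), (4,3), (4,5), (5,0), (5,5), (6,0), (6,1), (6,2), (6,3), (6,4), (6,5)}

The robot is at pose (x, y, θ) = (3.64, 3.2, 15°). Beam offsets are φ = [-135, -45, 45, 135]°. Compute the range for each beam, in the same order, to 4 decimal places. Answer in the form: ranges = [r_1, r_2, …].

ranges = [0.2309, 0.4000, 0.7200, 3.0484]

beam 1: φ=-135°, α=240°
  direction (-0.5000, -0.8660); cell (3,3); t to first gridline: x 1.2800, y 0.2309 (then +2.0000 / +1.1547)
    (3,2) via y @ 0.2309  # hit
  → r_1 = 0.2309
beam 2: φ=-45°, α=330°
  direction (0.8660, -0.5000); cell (3,3); t to first gridline: x 0.4157, y 0.4000 (then +1.1547 / +2.0000)
    (3,2) via y @ 0.4000  # hit
  → r_2 = 0.4000
beam 3: φ=45°, α=60°
  direction (0.5000, 0.8660); cell (3,3); t to first gridline: x 0.7200, y 0.9238 (then +2.0000 / +1.1547)
    (4,3) via x @ 0.7200  # hit
  → r_3 = 0.7200
beam 4: φ=135°, α=150°
  direction (-0.8660, 0.5000); cell (3,3); t to first gridline: x 0.7390, y 1.6000 (then +1.1547 / +2.0000)
    (2,3) via x @ 0.7390
    (2,4) via y @ 1.6000
    (1,4) via x @ 1.8937
    (0,4) via x @ 3.0484  # hit
  → r_4 = 3.0484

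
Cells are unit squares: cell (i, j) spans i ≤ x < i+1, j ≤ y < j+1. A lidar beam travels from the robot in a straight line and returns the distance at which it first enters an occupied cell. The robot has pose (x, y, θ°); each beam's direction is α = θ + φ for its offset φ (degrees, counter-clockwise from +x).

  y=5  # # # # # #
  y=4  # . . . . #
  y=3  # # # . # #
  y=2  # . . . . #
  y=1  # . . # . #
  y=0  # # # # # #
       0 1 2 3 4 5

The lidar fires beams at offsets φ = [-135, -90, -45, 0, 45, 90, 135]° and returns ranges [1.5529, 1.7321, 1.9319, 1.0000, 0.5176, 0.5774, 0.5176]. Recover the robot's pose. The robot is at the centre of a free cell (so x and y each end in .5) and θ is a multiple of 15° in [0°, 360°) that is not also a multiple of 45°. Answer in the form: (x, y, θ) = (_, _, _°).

The pose lattice has 12·16 = 192 candidates. Test each by forward raycasting.
  (3.5, 2.5, 195°): beam 1 = 1.0000 ≠ 1.5529 ✗
  (2.5, 1.5, 120°): beam 1 = 0.5176 ≠ 1.5529 ✗
  (3.5, 2.5, 75°): beam 1 = 0.5774 ≠ 1.5529 ✗
  (1.5, 2.5, 15°): beam 1 = 1.0000 ≠ 1.5529 ✗
  …
  (1.5, 2.5, 30°): r_1=1.5529, r_2=1.7321, r_3=1.9319, r_4=1.0000, r_5=0.5176, r_6=0.5774, r_7=0.5176 — all match ✓
Unique over the lattice → pose = (1.5, 2.5, 30°).

(x, y, θ) = (1.5, 2.5, 30°)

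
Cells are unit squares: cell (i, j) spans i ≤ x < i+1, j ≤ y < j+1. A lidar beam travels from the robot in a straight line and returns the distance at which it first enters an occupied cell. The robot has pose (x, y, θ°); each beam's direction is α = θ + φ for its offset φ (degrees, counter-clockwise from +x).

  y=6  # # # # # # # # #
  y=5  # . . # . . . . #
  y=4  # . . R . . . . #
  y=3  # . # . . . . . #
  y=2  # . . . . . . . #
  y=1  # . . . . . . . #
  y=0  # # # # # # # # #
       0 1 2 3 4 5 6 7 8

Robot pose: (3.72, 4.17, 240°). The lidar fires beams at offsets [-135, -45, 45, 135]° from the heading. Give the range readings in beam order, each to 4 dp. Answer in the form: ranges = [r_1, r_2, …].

beam 1: φ=-135°, α=105°
  dir = (cos 105°, sin 105°) = (-0.2588, 0.9659); from cell (3,4)
  next x-line at t=2.7819, next y-line at t=0.8593; Δt_x=3.8637, Δt_y=1.0353
    y: enter (3,5) at t=0.8593 ← occupied
  → r_1 = 0.8593
beam 2: φ=-45°, α=195°
  dir = (cos 195°, sin 195°) = (-0.9659, -0.2588); from cell (3,4)
  next x-line at t=0.7454, next y-line at t=0.6568; Δt_x=1.0353, Δt_y=3.8637
    y: enter (3,3) at t=0.6568
    x: enter (2,3) at t=0.7454 ← occupied
  → r_2 = 0.7454
beam 3: φ=45°, α=285°
  dir = (cos 285°, sin 285°) = (0.2588, -0.9659); from cell (3,4)
  next x-line at t=1.0818, next y-line at t=0.1760; Δt_x=3.8637, Δt_y=1.0353
    y: enter (3,3) at t=0.1760
    x: enter (4,3) at t=1.0818
    y: enter (4,2) at t=1.2113
    y: enter (4,1) at t=2.2465
    y: enter (4,0) at t=3.2818 ← occupied
  → r_3 = 3.2818
beam 4: φ=135°, α=15°
  dir = (cos 15°, sin 15°) = (0.9659, 0.2588); from cell (3,4)
  next x-line at t=0.2899, next y-line at t=3.2069; Δt_x=1.0353, Δt_y=3.8637
    x: enter (4,4) at t=0.2899
    x: enter (5,4) at t=1.3252
    x: enter (6,4) at t=2.3604
    y: enter (6,5) at t=3.2069
    x: enter (7,5) at t=3.3957
    x: enter (8,5) at t=4.4310 ← occupied
  → r_4 = 4.4310

ranges = [0.8593, 0.7454, 3.2818, 4.4310]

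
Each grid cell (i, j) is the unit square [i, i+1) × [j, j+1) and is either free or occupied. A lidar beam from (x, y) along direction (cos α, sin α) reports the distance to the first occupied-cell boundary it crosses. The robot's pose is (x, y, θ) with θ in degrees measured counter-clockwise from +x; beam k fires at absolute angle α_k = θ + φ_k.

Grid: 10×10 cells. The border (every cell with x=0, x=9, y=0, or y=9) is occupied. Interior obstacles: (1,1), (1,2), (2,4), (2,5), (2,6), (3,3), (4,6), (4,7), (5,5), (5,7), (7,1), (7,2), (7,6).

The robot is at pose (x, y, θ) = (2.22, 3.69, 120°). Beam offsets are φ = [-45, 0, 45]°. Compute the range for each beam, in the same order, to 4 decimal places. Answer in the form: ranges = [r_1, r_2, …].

beam 1: φ=-45°, α=75°
  dir = (cos 75°, sin 75°) = (0.2588, 0.9659); from cell (2,3)
  next x-line at t=3.0137, next y-line at t=0.3209; Δt_x=3.8637, Δt_y=1.0353
    y: enter (2,4) at t=0.3209 ← occupied
  → r_1 = 0.3209
beam 2: φ=0°, α=120°
  dir = (cos 120°, sin 120°) = (-0.5000, 0.8660); from cell (2,3)
  next x-line at t=0.4400, next y-line at t=0.3580; Δt_x=2.0000, Δt_y=1.1547
    y: enter (2,4) at t=0.3580 ← occupied
  → r_2 = 0.3580
beam 3: φ=45°, α=165°
  dir = (cos 165°, sin 165°) = (-0.9659, 0.2588); from cell (2,3)
  next x-line at t=0.2278, next y-line at t=1.1977; Δt_x=1.0353, Δt_y=3.8637
    x: enter (1,3) at t=0.2278
    y: enter (1,4) at t=1.1977
    x: enter (0,4) at t=1.2630 ← occupied
  → r_3 = 1.2630

ranges = [0.3209, 0.3580, 1.2630]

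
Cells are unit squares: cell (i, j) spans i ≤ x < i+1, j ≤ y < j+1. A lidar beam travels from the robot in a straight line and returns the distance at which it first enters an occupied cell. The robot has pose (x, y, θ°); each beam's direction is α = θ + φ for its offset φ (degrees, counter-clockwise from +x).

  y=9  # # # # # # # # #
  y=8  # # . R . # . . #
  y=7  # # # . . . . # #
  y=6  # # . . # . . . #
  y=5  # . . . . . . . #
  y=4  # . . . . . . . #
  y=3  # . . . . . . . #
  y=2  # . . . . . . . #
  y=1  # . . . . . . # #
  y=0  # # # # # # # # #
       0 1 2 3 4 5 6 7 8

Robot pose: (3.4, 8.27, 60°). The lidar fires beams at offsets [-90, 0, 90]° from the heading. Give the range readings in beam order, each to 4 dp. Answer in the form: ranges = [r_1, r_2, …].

beam 1: φ=-90°, α=330°
  dir = (cos 330°, sin 330°) = (0.8660, -0.5000); from cell (3,8)
  next x-line at t=0.6928, next y-line at t=0.5400; Δt_x=1.1547, Δt_y=2.0000
    y: enter (3,7) at t=0.5400
    x: enter (4,7) at t=0.6928
    x: enter (5,7) at t=1.8475
    y: enter (5,6) at t=2.5400
    x: enter (6,6) at t=3.0022
    x: enter (7,6) at t=4.1569
    y: enter (7,5) at t=4.5400
    x: enter (8,5) at t=5.3116 ← occupied
  → r_1 = 5.3116
beam 2: φ=0°, α=60°
  dir = (cos 60°, sin 60°) = (0.5000, 0.8660); from cell (3,8)
  next x-line at t=1.2000, next y-line at t=0.8429; Δt_x=2.0000, Δt_y=1.1547
    y: enter (3,9) at t=0.8429 ← occupied
  → r_2 = 0.8429
beam 3: φ=90°, α=150°
  dir = (cos 150°, sin 150°) = (-0.8660, 0.5000); from cell (3,8)
  next x-line at t=0.4619, next y-line at t=1.4600; Δt_x=1.1547, Δt_y=2.0000
    x: enter (2,8) at t=0.4619
    y: enter (2,9) at t=1.4600 ← occupied
  → r_3 = 1.4600

ranges = [5.3116, 0.8429, 1.4600]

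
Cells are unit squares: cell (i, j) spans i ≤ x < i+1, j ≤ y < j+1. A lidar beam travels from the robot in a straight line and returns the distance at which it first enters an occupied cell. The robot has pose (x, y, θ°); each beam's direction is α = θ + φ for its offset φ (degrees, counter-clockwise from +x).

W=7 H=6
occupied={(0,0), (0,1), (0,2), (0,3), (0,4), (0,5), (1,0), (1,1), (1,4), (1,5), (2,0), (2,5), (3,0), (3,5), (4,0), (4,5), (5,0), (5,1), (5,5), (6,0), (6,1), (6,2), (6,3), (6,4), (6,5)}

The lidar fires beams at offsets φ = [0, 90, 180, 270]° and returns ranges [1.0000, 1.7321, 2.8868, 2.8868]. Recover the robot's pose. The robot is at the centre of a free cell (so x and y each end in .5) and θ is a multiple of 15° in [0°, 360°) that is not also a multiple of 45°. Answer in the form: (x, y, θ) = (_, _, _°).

The pose lattice has 17·16 = 272 candidates. Test each by forward raycasting.
  (3.5, 1.5, 105°): beam 1 = 3.6235 ≠ 1.0000 ✗
  (1.5, 2.5, 195°): beam 1 = 0.5176 ≠ 1.0000 ✗
  (4.5, 1.5, 15°): beam 1 = 0.5176 ≠ 1.0000 ✗
  …
  (4.5, 2.5, 300°): r_1=1.0000, r_2=1.7321, r_3=2.8868, r_4=2.8868 — all match ✓
No second candidate reproduces the full scan.

(x, y, θ) = (4.5, 2.5, 300°)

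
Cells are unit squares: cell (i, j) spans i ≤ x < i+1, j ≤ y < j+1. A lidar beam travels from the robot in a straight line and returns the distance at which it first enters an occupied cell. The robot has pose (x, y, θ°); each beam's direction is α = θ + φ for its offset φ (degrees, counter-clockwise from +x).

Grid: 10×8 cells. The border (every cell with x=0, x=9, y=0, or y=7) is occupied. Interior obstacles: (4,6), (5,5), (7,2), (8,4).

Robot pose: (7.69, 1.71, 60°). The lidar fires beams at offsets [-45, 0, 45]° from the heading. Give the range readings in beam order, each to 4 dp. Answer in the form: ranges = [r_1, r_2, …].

beam 1: φ=-45°, α=15°
  d=(0.9659,0.2588)  start (7,1)  tX=0.3209 tY=1.1205  stride 1/|dx|=1.0353 1/|dy|=3.8637
    cross x-line → (8,1), t=0.3209
    cross y-line → (8,2), t=1.1205
    cross x-line → (9,2), t=1.3562 (wall)
  → r_1 = 1.3562
beam 2: φ=0°, α=60°
  d=(0.5000,0.8660)  start (7,1)  tX=0.6200 tY=0.3349  stride 1/|dx|=2.0000 1/|dy|=1.1547
    cross y-line → (7,2), t=0.3349 (wall)
  → r_2 = 0.3349
beam 3: φ=45°, α=105°
  d=(-0.2588,0.9659)  start (7,1)  tX=2.6660 tY=0.3002  stride 1/|dx|=3.8637 1/|dy|=1.0353
    cross y-line → (7,2), t=0.3002 (wall)
  → r_3 = 0.3002

ranges = [1.3562, 0.3349, 0.3002]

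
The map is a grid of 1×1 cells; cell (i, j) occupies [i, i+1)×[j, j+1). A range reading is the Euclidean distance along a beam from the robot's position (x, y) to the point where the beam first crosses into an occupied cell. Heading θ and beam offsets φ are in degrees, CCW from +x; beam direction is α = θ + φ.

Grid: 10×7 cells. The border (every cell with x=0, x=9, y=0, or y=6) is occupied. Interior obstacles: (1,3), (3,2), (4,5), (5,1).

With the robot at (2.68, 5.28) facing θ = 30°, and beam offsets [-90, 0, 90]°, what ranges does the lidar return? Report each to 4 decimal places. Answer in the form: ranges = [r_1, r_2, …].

beam 1: φ=-90°, α=300°
  direction (0.5000, -0.8660); cell (2,5); t to first gridline: x 0.6400, y 0.3233 (then +2.0000 / +1.1547)
    (2,4) via y @ 0.3233
    (3,4) via x @ 0.6400
    (3,3) via y @ 1.4780
    (3,2) via y @ 2.6327  # hit
  → r_1 = 2.6327
beam 2: φ=0°, α=30°
  direction (0.8660, 0.5000); cell (2,5); t to first gridline: x 0.3695, y 1.4400 (then +1.1547 / +2.0000)
    (3,5) via x @ 0.3695
    (3,6) via y @ 1.4400  # hit
  → r_2 = 1.4400
beam 3: φ=90°, α=120°
  direction (-0.5000, 0.8660); cell (2,5); t to first gridline: x 1.3600, y 0.8314 (then +2.0000 / +1.1547)
    (2,6) via y @ 0.8314  # hit
  → r_3 = 0.8314

ranges = [2.6327, 1.4400, 0.8314]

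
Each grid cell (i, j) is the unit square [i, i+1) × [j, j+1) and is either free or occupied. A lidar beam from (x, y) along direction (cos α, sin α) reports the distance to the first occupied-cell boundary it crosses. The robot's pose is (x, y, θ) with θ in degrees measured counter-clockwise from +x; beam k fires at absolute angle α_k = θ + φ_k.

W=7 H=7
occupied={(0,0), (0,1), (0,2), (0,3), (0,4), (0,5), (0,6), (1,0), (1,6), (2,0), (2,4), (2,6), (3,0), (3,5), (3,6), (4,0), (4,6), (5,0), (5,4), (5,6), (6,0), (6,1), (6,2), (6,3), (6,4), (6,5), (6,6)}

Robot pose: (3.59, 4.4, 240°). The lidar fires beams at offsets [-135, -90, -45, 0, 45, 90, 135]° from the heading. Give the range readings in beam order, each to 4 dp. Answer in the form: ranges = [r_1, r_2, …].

beam 1: φ=-135°, α=105°
  dir = (cos 105°, sin 105°) = (-0.2588, 0.9659); from cell (3,4)
  next x-line at t=2.2796, next y-line at t=0.6212; Δt_x=3.8637, Δt_y=1.0353
    y: enter (3,5) at t=0.6212 ← occupied
  → r_1 = 0.6212
beam 2: φ=-90°, α=150°
  dir = (cos 150°, sin 150°) = (-0.8660, 0.5000); from cell (3,4)
  next x-line at t=0.6813, next y-line at t=1.2000; Δt_x=1.1547, Δt_y=2.0000
    x: enter (2,4) at t=0.6813 ← occupied
  → r_2 = 0.6813
beam 3: φ=-45°, α=195°
  dir = (cos 195°, sin 195°) = (-0.9659, -0.2588); from cell (3,4)
  next x-line at t=0.6108, next y-line at t=1.5455; Δt_x=1.0353, Δt_y=3.8637
    x: enter (2,4) at t=0.6108 ← occupied
  → r_3 = 0.6108
beam 4: φ=0°, α=240°
  dir = (cos 240°, sin 240°) = (-0.5000, -0.8660); from cell (3,4)
  next x-line at t=1.1800, next y-line at t=0.4619; Δt_x=2.0000, Δt_y=1.1547
    y: enter (3,3) at t=0.4619
    x: enter (2,3) at t=1.1800
    y: enter (2,2) at t=1.6166
    y: enter (2,1) at t=2.7713
    x: enter (1,1) at t=3.1800
    y: enter (1,0) at t=3.9260 ← occupied
  → r_4 = 3.9260
beam 5: φ=45°, α=285°
  dir = (cos 285°, sin 285°) = (0.2588, -0.9659); from cell (3,4)
  next x-line at t=1.5841, next y-line at t=0.4141; Δt_x=3.8637, Δt_y=1.0353
    y: enter (3,3) at t=0.4141
    y: enter (3,2) at t=1.4494
    x: enter (4,2) at t=1.5841
    y: enter (4,1) at t=2.4847
    y: enter (4,0) at t=3.5199 ← occupied
  → r_5 = 3.5199
beam 6: φ=90°, α=330°
  dir = (cos 330°, sin 330°) = (0.8660, -0.5000); from cell (3,4)
  next x-line at t=0.4734, next y-line at t=0.8000; Δt_x=1.1547, Δt_y=2.0000
    x: enter (4,4) at t=0.4734
    y: enter (4,3) at t=0.8000
    x: enter (5,3) at t=1.6281
    x: enter (6,3) at t=2.7828 ← occupied
  → r_6 = 2.7828
beam 7: φ=135°, α=15°
  dir = (cos 15°, sin 15°) = (0.9659, 0.2588); from cell (3,4)
  next x-line at t=0.4245, next y-line at t=2.3182; Δt_x=1.0353, Δt_y=3.8637
    x: enter (4,4) at t=0.4245
    x: enter (5,4) at t=1.4597 ← occupied
  → r_7 = 1.4597

ranges = [0.6212, 0.6813, 0.6108, 3.9260, 3.5199, 2.7828, 1.4597]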